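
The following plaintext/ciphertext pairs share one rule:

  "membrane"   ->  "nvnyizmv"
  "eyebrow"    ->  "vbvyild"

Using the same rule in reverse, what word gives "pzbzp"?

kayak

Each pair mirrors across the alphabet (m↔n, e↔v, m↔n): positions sum to 25. Letters are reflected about the middle of the alphabet (position → 25−position): Atbash.
Undoing it on pzbzp: p↔k, z↔a, b↔y, z↔a, p↔k.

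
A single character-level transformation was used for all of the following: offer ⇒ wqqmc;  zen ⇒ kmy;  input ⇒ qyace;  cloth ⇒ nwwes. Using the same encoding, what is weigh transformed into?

hmqrs

The shift depends on letter class: consonant f→q is +11, but vowel o→w is +8. Vowels shift forward by 8 and consonants shift forward by 11.
Applying it to weigh: w(cons)+11=h, e(vowel)+8=m, i(vowel)+8=q, g(cons)+11=r, h(cons)+11=s.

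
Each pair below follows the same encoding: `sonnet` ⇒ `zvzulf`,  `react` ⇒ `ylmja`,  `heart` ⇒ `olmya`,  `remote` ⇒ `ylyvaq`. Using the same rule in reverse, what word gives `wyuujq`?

The shifts repeat in a cycle of length 3: positions 0,1,… shift by +7, +7, +12, then the pattern repeats.
Decoding wyuujq: w−7=p, y−7=r, u−12=i, u−7=n, j−7=c, q−12=e.

prince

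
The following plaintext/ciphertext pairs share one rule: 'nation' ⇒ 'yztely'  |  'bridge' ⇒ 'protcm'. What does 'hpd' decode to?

sew

The output letters match the input read backwards, each shifted +11: nation reversed is noitan. The word is reversed, then every letter is shifted forward by 11.
Decoding hpd: shift back: h−11=w, p−11=e, d−11=s → wes; then reverse → sew.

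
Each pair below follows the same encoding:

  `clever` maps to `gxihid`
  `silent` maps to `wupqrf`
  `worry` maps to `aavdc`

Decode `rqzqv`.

never

Shifts by position in clever: pos 0: c→g (+4), pos 1: l→x (+12), pos 2: e→i (+4), pos 3: v→h (+12) — repeating every 2. A repeating key of period 2 is used — shifts +4, +12 over and over.
Reversing it on rqzqv: r−4=n, q−12=e, z−4=v, q−12=e, v−4=r.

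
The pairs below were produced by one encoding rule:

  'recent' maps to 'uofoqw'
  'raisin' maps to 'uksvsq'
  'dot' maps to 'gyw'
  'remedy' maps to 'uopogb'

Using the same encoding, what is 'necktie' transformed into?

qofnwso

The shift depends on letter class: consonant r→u is +3, but vowel e→o is +10. Two shifts are in play — +10 for a/e/i/o/u, +3 for every other letter.
Applying it to necktie: n(cons)+3=q, e(vowel)+10=o, c(cons)+3=f, k(cons)+3=n, t(cons)+3=w, i(vowel)+10=s, e(vowel)+10=o.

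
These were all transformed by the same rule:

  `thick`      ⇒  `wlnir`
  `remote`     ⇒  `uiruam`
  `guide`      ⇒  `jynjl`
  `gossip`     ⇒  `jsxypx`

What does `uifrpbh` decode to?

reality

Letter i (0-indexed) is shifted by i+3, so successive shifts are 3, 4, 5, ….
Reversing it on uifrpbh: u−3=r, i−4=e, f−5=a, r−6=l, p−7=i, b−8=t, h−9=y.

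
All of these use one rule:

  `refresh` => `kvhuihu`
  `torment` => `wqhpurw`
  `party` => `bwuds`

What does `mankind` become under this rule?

gqlnqdp

The output letters match the input read backwards, each shifted +3: refresh reversed is hserfer. The word is reversed, then every letter is shifted forward by 3.
Applying it to mankind: reverse → dniknam; then shift: d+3=g, n+3=q, i+3=l, k+3=n, n+3=q, a+3=d, m+3=p.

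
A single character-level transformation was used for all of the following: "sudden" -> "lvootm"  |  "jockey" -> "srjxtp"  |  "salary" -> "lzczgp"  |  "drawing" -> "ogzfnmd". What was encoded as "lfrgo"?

s(18)→l(11) and u(20)→v(21) fit y≡5x+25 (mod 26); the inverse of 5 mod 26 is 21. Each letter's alphabet position (a=0..z=25) is mapped through 5·x+25 mod 26 — an affine cipher.
Decoding lfrgo: l(11)→21·(11−25)≡18=s; f(5)→21·(5−25)≡22=w; r(17)→21·(17−25)≡14=o; g(6)→21·(6−25)≡17=r; o(14)→21·(14−25)≡3=d (all mod 26).

sword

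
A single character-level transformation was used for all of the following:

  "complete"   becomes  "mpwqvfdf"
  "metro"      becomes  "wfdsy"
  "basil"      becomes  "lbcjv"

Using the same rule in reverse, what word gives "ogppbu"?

effort

Shifts by position in complete: pos 0: c→m (+10), pos 1: o→p (+1), pos 2: m→w (+10), pos 3: p→q (+1) — repeating every 2. The shifts repeat in a cycle of length 2: positions 0,1,… shift by +10, +1, then the pattern repeats.
Decoding ogppbu: o−10=e, g−1=f, p−10=f, p−1=o, b−10=r, u−1=t.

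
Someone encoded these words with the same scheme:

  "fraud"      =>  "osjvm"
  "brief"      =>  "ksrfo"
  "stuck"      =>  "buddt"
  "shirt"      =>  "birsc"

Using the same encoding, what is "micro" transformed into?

vjlsx

It's a Vigenère-style cipher with numeric key [9,1]: position i shifts by key[i mod 2].
For micro: m+9=v, i+1=j, c+9=l, r+1=s, o+9=x.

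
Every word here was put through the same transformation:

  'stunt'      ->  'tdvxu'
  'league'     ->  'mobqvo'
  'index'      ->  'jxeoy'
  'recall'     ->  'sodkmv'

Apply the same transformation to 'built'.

cejvu

It's a Vigenère-style cipher with numeric key [1,10]: position i shifts by key[i mod 2].
For built: b+1=c, u+10=e, i+1=j, l+10=v, t+1=u.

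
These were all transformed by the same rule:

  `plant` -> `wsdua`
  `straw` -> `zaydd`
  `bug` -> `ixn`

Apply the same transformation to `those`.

aorzh

The rule splits by letter class: vowels +3, consonants +7.
For those: t(cons)+7=a, h(cons)+7=o, o(vowel)+3=r, s(cons)+7=z, e(vowel)+3=h.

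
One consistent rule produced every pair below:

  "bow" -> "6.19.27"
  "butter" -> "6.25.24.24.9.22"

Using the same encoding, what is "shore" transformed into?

b is letter #2 and maps to 6: an offset of 4. Each letter is replaced by its alphabet position (a=1..z=26) + 4.
On shore: s=19→23, h=8→12, o=15→19, r=18→22, e=5→9.

23.12.19.22.9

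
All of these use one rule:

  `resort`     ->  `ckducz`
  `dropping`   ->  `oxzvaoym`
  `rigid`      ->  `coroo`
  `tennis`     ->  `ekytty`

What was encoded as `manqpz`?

A repeating key of period 2 is used — shifts +11, +6 over and over.
Decoding manqpz: m−11=b, a−6=u, n−11=c, q−6=k, p−11=e, z−6=t.

bucket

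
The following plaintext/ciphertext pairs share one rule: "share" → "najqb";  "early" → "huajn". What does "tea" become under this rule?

jnc

The output letters match the input read backwards, each shifted +9: share reversed is erahs. Two steps: reverse the string, then apply a Caesar shift of +9.
Applying it to tea: reverse → aet; then shift: a+9=j, e+9=n, t+9=c.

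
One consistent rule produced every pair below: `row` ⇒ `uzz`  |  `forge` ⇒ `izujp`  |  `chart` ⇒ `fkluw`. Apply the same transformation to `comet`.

Two shifts are in play — +11 for a/e/i/o/u, +3 for every other letter.
Applying it to comet: c(cons)+3=f, o(vowel)+11=z, m(cons)+3=p, e(vowel)+11=p, t(cons)+3=w.

fzppw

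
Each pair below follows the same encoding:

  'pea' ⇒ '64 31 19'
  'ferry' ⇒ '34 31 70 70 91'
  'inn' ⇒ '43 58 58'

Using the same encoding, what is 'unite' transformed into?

79 58 43 76 31

p(#16)→64 and e(#5)→31: differences scale by 3, so n = 3·pos + 16. With a=1..z=26, the number is 3·pos + 16.
Applying it to unite: u=21→79, n=14→58, i=9→43, t=20→76, e=5→31.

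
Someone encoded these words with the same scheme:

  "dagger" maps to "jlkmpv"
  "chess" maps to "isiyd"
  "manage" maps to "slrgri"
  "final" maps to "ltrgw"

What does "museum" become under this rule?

sfwkfq

Shifts by position in dagger: pos 0: d→j (+6), pos 1: a→l (+11), pos 2: g→k (+4), pos 3: g→m (+6), pos 4: e→p (+11), pos 5: r→v (+4) — repeating every 3. The shifts repeat in a cycle of length 3: positions 0,1,… shift by +6, +11, +4, then the pattern repeats.
For museum: m+6=s, u+11=f, s+4=w, e+6=k, u+11=f, m+4=q.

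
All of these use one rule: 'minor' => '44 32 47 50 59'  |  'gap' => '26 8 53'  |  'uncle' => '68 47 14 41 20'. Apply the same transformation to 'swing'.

m(#13)→44 and i(#9)→32: differences scale by 3, so n = 3·pos + 5. With a=1..z=26, the number is 3·pos + 5.
On swing: s=19→62, w=23→74, i=9→32, n=14→47, g=7→26.

62 74 32 47 26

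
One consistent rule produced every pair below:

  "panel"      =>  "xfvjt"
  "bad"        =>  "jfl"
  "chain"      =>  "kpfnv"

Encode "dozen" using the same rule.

The shift depends on letter class: consonant p→x is +8, but vowel a→f is +5. The rule splits by letter class: vowels +5, consonants +8.
For dozen: d(cons)+8=l, o(vowel)+5=t, z(cons)+8=h, e(vowel)+5=j, n(cons)+8=v.

lthjv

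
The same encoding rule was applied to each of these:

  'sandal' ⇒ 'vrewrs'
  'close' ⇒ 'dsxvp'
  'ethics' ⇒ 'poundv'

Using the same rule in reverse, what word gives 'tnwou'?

This is an affine cipher: with a=0,…,z=25, each position x becomes (19x+17) mod 26.
Undoing it on tnwou: t(19)→11·(19−17)≡22=w; n(13)→11·(13−17)≡8=i; w(22)→11·(22−17)≡3=d; o(14)→11·(14−17)≡19=t; u(20)→11·(20−17)≡7=h (all mod 26).

width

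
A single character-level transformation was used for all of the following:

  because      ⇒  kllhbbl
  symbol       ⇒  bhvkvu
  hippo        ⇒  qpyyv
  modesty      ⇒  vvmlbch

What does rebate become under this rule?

The shift depends on letter class: consonant b→k is +9, but vowel e→l is +7. Two shifts are in play — +7 for a/e/i/o/u, +9 for every other letter.
Applying it to rebate: r(cons)+9=a, e(vowel)+7=l, b(cons)+9=k, a(vowel)+7=h, t(cons)+9=c, e(vowel)+7=l.

alkhcl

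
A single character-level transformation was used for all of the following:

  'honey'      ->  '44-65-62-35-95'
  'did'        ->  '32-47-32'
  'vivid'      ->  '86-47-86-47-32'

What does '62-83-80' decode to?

Each letter becomes 3×(its alphabet position, a=1..z=26) + 20.
Decoding 62-83-80: 62→(62−20)÷3=14=n, 83→(83−20)÷3=21=u, 80→(80−20)÷3=20=t.

nut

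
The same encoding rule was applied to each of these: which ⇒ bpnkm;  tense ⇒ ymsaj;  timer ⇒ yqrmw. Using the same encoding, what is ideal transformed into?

nljiq

The shifts repeat in a cycle of length 2: positions 0,1,… shift by +5, +8, then the pattern repeats.
For ideal: i+5=n, d+8=l, e+5=j, a+8=i, l+5=q.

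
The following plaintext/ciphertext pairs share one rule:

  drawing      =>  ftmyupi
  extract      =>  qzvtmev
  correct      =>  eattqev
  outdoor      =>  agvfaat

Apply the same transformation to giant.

The shift depends on letter class: consonant d→f is +2, but vowel a→m is +12. The rule splits by letter class: vowels +12, consonants +2.
Applying it to giant: g(cons)+2=i, i(vowel)+12=u, a(vowel)+12=m, n(cons)+2=p, t(cons)+2=v.

iumpv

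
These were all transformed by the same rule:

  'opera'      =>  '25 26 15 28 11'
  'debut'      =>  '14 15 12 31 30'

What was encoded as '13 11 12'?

o is letter #15 and maps to 25: an offset of 10. Letters become their 1-based position plus 10 (so a→11, b→12, …).
Undoing it on 13 11 12: 13→(13−10)÷1=3=c, 11→(11−10)÷1=1=a, 12→(12−10)÷1=2=b.

cab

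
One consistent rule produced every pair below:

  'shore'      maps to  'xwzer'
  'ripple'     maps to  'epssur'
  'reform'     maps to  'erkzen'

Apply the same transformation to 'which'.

Each letter's alphabet position (a=0..z=25) is mapped through 19·x+19 mod 26 — an affine cipher.
For which: w(22)→19·22+19≡21=v; h(7)→19·7+19≡22=w; i(8)→19·8+19≡15=p; c(2)→19·2+19≡5=f; h(7)→19·7+19≡22=w (all mod 26).

vwpfw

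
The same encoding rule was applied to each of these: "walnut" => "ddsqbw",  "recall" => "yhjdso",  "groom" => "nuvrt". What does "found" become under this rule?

mrbqk

It's a Vigenère-style cipher with numeric key [7,3]: position i shifts by key[i mod 2].
Applying it to found: f+7=m, o+3=r, u+7=b, n+3=q, d+7=k.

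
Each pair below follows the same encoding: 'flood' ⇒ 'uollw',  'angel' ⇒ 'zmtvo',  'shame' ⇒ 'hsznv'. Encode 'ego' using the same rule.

vtl

Each pair mirrors across the alphabet (f↔u, l↔o, o↔l): positions sum to 25. This is the alphabet-reversal cipher (Atbash): a becomes z, b becomes y, etc.
For ego: e↔v, g↔t, o↔l.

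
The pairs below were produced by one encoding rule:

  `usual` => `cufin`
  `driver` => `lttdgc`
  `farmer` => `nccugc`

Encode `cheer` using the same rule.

A repeating key of period 3 is used — shifts +8, +2, +11 over and over.
On cheer: c+8=k, h+2=j, e+11=p, e+8=m, r+2=t.

kjpmt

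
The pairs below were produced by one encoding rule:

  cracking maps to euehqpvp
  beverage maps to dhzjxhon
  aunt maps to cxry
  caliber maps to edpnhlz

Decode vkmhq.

In cracking: c→e is +2, r→u is +3, a→e is +4, c→h is +5 — the shift increases by 1 each position. The shift increases by 1 at each position, starting from +2: 2, 3, 4, ….
Reversing it on vkmhq: v−2=t, k−3=h, m−4=i, h−5=c, q−6=k.

thick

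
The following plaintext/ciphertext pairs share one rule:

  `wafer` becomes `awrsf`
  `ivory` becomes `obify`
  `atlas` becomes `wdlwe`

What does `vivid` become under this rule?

bobot

Each letter's alphabet position (a=0..z=25) is mapped through 25·x+22 mod 26 — an affine cipher.
For vivid: v(21)→25·21+22≡1=b; i(8)→25·8+22≡14=o; v(21)→25·21+22≡1=b; i(8)→25·8+22≡14=o; d(3)→25·3+22≡19=t (all mod 26).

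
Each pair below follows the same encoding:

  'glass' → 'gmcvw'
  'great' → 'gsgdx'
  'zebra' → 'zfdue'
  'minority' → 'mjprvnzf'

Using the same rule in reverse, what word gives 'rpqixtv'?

rooftop

In glass: g→g is +0, l→m is +1, a→c is +2, s→v is +3 — the shift increases by 1 each position. Each letter shifts forward by its position index (0, 1, 2, …) — the shift grows by one for each successive letter.
Undoing it on rpqixtv: r−0=r, p−1=o, q−2=o, i−3=f, x−4=t, t−5=o, v−6=p.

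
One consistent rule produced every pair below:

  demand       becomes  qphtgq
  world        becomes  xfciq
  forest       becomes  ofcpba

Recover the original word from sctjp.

d(3)→q(16) and e(4)→p(15) fit y≡25x+19 (mod 26); the inverse of 25 mod 26 is 25. Treating letters as 0–25, the rule is x ↦ 25x + 19 (mod 26).
Reversing it on sctjp: s(18)→25·(18−19)≡1=b; c(2)→25·(2−19)≡17=r; t(19)→25·(19−19)≡0=a; j(9)→25·(9−19)≡10=k; p(15)→25·(15−19)≡4=e (all mod 26).

brake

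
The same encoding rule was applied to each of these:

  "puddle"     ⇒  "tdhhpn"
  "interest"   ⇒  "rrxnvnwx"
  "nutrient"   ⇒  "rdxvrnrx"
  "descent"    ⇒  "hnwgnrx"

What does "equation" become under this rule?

The shift depends on letter class: consonant p→t is +4, but vowel u→d is +9. The rule splits by letter class: vowels +9, consonants +4.
On equation: e(vowel)+9=n, q(cons)+4=u, u(vowel)+9=d, a(vowel)+9=j, t(cons)+4=x, i(vowel)+9=r, o(vowel)+9=x, n(cons)+4=r.

nudjxrxr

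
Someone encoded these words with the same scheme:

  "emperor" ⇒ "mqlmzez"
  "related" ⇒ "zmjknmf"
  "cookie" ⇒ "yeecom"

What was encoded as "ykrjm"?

cable

e(4)→m(12) and m(12)→q(16) fit y≡7x+10 (mod 26); the inverse of 7 mod 26 is 15. Treating letters as 0–25, the rule is x ↦ 7x + 10 (mod 26).
Reversing it on ykrjm: y(24)→15·(24−10)≡2=c; k(10)→15·(10−10)≡0=a; r(17)→15·(17−10)≡1=b; j(9)→15·(9−10)≡11=l; m(12)→15·(12−10)≡4=e (all mod 26).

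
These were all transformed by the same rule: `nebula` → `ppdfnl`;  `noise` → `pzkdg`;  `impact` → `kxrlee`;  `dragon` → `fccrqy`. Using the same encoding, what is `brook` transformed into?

Shifts by position in nebula: pos 0: n→p (+2), pos 1: e→p (+11), pos 2: b→d (+2), pos 3: u→f (+11) — repeating every 2. A repeating key of period 2 is used — shifts +2, +11 over and over.
On brook: b+2=d, r+11=c, o+2=q, o+11=z, k+2=m.

dcqzm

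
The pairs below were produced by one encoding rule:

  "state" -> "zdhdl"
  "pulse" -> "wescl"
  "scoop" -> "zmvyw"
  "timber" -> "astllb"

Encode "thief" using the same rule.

It's a Vigenère-style cipher with numeric key [7,10]: position i shifts by key[i mod 2].
For thief: t+7=a, h+10=r, i+7=p, e+10=o, f+7=m.

arpom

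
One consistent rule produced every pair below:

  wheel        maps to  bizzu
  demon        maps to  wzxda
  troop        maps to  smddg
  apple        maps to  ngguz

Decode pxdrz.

smoke

w(22)→b(1) and h(7)→i(8) fit y≡3x+13 (mod 26); the inverse of 3 mod 26 is 9. Each letter's alphabet position (a=0..z=25) is mapped through 3·x+13 mod 26 — an affine cipher.
Reversing it on pxdrz: p(15)→9·(15−13)≡18=s; x(23)→9·(23−13)≡12=m; d(3)→9·(3−13)≡14=o; r(17)→9·(17−13)≡10=k; z(25)→9·(25−13)≡4=e (all mod 26).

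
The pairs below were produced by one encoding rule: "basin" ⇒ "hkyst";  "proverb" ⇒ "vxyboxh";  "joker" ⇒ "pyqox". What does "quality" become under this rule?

wekrsze

The shift depends on letter class: consonant b→h is +6, but vowel a→k is +10. Vowels shift forward by 10 and consonants shift forward by 6.
For quality: q(cons)+6=w, u(vowel)+10=e, a(vowel)+10=k, l(cons)+6=r, i(vowel)+10=s, t(cons)+6=z, y(cons)+6=e.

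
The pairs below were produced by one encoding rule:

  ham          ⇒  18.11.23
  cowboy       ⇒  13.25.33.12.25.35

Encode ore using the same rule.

h is letter #8 and maps to 18: an offset of 10. Each letter is replaced by its alphabet position (a=1..z=26) + 10.
Applying it to ore: o=15→25, r=18→28, e=5→15.

25.28.15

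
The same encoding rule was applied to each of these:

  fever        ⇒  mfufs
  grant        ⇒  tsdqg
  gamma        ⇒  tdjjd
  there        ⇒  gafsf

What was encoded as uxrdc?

vocal

Treating letters as 0–25, the rule is x ↦ 7x + 3 (mod 26).
Decoding uxrdc: u(20)→15·(20−3)≡21=v; x(23)→15·(23−3)≡14=o; r(17)→15·(17−3)≡2=c; d(3)→15·(3−3)≡0=a; c(2)→15·(2−3)≡11=l (all mod 26).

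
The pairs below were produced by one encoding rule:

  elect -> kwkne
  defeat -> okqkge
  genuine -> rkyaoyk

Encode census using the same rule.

nkydad

The shift depends on letter class: consonant l→w is +11, but vowel e→k is +6. Two shifts are in play — +6 for a/e/i/o/u, +11 for every other letter.
Applying it to census: c(cons)+11=n, e(vowel)+6=k, n(cons)+11=y, s(cons)+11=d, u(vowel)+6=a, s(cons)+11=d.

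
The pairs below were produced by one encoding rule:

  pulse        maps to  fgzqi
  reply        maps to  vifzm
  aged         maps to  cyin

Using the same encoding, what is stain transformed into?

Each letter's alphabet position (a=0..z=25) is mapped through 21·x+2 mod 26 — an affine cipher.
For stain: s(18)→21·18+2≡16=q; t(19)→21·19+2≡11=l; a(0)→21·0+2≡2=c; i(8)→21·8+2≡14=o; n(13)→21·13+2≡15=p (all mod 26).

qlcop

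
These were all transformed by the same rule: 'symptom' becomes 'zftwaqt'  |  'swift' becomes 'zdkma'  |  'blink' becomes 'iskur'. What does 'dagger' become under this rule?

The rule splits by letter class: vowels +2, consonants +7.
For dagger: d(cons)+7=k, a(vowel)+2=c, g(cons)+7=n, g(cons)+7=n, e(vowel)+2=g, r(cons)+7=y.

kcnngy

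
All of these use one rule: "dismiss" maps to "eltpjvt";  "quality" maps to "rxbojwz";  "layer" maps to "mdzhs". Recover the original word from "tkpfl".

The shifts repeat in a cycle of length 2: positions 0,1,… shift by +1, +3, then the pattern repeats.
Decoding tkpfl: t−1=s, k−3=h, p−1=o, f−3=c, l−1=k.

shock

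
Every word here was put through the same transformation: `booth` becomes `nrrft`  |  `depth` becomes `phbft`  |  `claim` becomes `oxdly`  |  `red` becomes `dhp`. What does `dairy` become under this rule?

pdldk

The shift depends on letter class: consonant b→n is +12, but vowel o→r is +3. Vowels shift forward by 3 and consonants shift forward by 12.
For dairy: d(cons)+12=p, a(vowel)+3=d, i(vowel)+3=l, r(cons)+12=d, y(cons)+12=k.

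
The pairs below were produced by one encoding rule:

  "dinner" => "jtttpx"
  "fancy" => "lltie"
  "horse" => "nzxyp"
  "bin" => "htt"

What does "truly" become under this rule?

zxfre

Two shifts are in play — +11 for a/e/i/o/u, +6 for every other letter.
For truly: t(cons)+6=z, r(cons)+6=x, u(vowel)+11=f, l(cons)+6=r, y(cons)+6=e.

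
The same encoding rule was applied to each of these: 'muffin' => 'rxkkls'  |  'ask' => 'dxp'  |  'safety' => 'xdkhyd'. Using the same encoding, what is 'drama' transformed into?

iwdrd

Vowels shift forward by 3 and consonants shift forward by 5.
On drama: d(cons)+5=i, r(cons)+5=w, a(vowel)+3=d, m(cons)+5=r, a(vowel)+3=d.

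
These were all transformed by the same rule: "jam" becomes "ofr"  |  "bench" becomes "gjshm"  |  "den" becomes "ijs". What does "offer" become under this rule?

tkkjw

Each letter is shifted forward by 5 in the alphabet (a Caesar shift of +5).
On offer: o+5=t, f+5=k, f+5=k, e+5=j, r+5=w.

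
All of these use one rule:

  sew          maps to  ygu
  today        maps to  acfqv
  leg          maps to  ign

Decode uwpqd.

bonus

The output letters match the input read backwards, each shifted +2: sew reversed is wes. Two steps: reverse the string, then apply a Caesar shift of +2.
Undoing it on uwpqd: shift back: u−2=s, w−2=u, p−2=n, q−2=o, d−2=b → sunob; then reverse → bonus.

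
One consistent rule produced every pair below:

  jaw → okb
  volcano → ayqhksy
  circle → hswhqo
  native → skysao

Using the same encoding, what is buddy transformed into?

The shift depends on letter class: consonant j→o is +5, but vowel a→k is +10. Two shifts are in play — +10 for a/e/i/o/u, +5 for every other letter.
On buddy: b(cons)+5=g, u(vowel)+10=e, d(cons)+5=i, d(cons)+5=i, y(cons)+5=d.

geiid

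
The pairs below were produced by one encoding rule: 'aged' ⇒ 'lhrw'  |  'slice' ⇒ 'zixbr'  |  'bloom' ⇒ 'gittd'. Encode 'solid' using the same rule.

a(0)→l(11) and g(6)→h(7) fit y≡21x+11 (mod 26); the inverse of 21 mod 26 is 5. This is an affine cipher: with a=0,…,z=25, each position x becomes (21x+11) mod 26.
On solid: s(18)→21·18+11≡25=z; o(14)→21·14+11≡19=t; l(11)→21·11+11≡8=i; i(8)→21·8+11≡23=x; d(3)→21·3+11≡22=w (all mod 26).

ztixw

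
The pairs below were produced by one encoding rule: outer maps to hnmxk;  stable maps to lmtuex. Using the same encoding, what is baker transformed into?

Each letter is shifted forward by 19 in the alphabet (a Caesar shift of +19).
For baker: b+19=u, a+19=t, k+19=d, e+19=x, r+19=k.

utdxk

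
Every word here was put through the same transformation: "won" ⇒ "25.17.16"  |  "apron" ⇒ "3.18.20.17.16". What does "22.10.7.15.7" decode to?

theme

w is letter #23 and maps to 25: an offset of 2. Each letter is replaced by its alphabet position (a=1..z=26) + 2.
Reversing it on 22.10.7.15.7: 22→(22−2)÷1=20=t, 10→(10−2)÷1=8=h, 7→(7−2)÷1=5=e, 15→(15−2)÷1=13=m, 7→(7−2)÷1=5=e.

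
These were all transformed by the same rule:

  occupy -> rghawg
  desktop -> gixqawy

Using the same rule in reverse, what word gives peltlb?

In occupy: o→r is +3, c→g is +4, c→h is +5, u→a is +6 — the shift increases by 1 each position. Each letter shifts forward by (position + 3), i.e. 3, 4, 5, … — the shift grows by one for each successive letter.
Decoding peltlb: p−3=m, e−4=a, l−5=g, t−6=n, l−7=e, b−8=t.

magnet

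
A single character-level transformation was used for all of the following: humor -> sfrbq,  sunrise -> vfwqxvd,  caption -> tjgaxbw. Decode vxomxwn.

sibling

h(7)→s(18) and u(20)→f(5) fit y≡5x+9 (mod 26); the inverse of 5 mod 26 is 21. Each letter's alphabet position (a=0..z=25) is mapped through 5·x+9 mod 26 — an affine cipher.
Decoding vxomxwn: v(21)→21·(21−9)≡18=s; x(23)→21·(23−9)≡8=i; o(14)→21·(14−9)≡1=b; m(12)→21·(12−9)≡11=l; x(23)→21·(23−9)≡8=i; w(22)→21·(22−9)≡13=n; n(13)→21·(13−9)≡6=g (all mod 26).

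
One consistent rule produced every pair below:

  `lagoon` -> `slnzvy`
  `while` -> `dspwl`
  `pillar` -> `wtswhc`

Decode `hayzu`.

The shifts repeat in a cycle of length 2: positions 0,1,… shift by +7, +11, then the pattern repeats.
Undoing it on hayzu: h−7=a, a−11=p, y−7=r, z−11=o, u−7=n.

apron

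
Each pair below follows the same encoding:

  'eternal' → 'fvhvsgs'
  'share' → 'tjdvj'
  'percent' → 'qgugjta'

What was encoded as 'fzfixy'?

excess

In eternal: e→f is +1, t→v is +2, e→h is +3, r→v is +4 — the shift increases by 1 each position. Letter i (0-indexed) is shifted by i+1, so successive shifts are 1, 2, 3, ….
Undoing it on fzfixy: f−1=e, z−2=x, f−3=c, i−4=e, x−5=s, y−6=s.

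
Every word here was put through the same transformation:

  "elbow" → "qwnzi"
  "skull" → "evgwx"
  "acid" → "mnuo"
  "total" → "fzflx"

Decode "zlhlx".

Shifts by position in elbow: pos 0: e→q (+12), pos 1: l→w (+11), pos 2: b→n (+12), pos 3: o→z (+11) — repeating every 2. A repeating key of period 2 is used — shifts +12, +11 over and over.
Decoding zlhlx: z−12=n, l−11=a, h−12=v, l−11=a, x−12=l.

naval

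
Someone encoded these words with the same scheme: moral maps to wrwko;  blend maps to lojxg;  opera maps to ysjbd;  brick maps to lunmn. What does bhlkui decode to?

regard

Shifts by position in moral: pos 0: m→w (+10), pos 1: o→r (+3), pos 2: r→w (+5), pos 3: a→k (+10), pos 4: l→o (+3) — repeating every 3. It's a Vigenère-style cipher with numeric key [10,3,5]: position i shifts by key[i mod 3].
Decoding bhlkui: b−10=r, h−3=e, l−5=g, k−10=a, u−3=r, i−5=d.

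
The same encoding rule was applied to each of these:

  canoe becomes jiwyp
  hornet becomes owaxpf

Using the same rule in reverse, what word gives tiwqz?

Each letter shifts forward by (position + 7), i.e. 7, 8, 9, … — the shift grows by one for each successive letter.
Undoing it on tiwqz: t−7=m, i−8=a, w−9=n, q−10=g, z−11=o.

mango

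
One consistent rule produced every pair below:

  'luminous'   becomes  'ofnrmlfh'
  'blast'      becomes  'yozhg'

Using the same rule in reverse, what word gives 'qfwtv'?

This is the alphabet-reversal cipher (Atbash): a becomes z, b becomes y, etc.
Reversing it on qfwtv: q↔j, f↔u, w↔d, t↔g, v↔e.

judge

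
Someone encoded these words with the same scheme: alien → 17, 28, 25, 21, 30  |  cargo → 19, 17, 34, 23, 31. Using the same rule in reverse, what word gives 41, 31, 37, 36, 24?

a is letter #1 and maps to 17: an offset of 16. The number is (letter's place in the alphabet, a=1) + 16.
Decoding 41, 31, 37, 36, 24: 41→(41−16)÷1=25=y, 31→(31−16)÷1=15=o, 37→(37−16)÷1=21=u, 36→(36−16)÷1=20=t, 24→(24−16)÷1=8=h.

youth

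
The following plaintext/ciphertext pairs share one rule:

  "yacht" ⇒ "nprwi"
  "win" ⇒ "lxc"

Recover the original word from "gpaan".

rally

Compare letters: y→n is +15, a→p is +15, c→r is +15 — a constant shift. Every letter moves 15 places later in the alphabet, wrapping around z→a.
Decoding gpaan: g−15=r, p−15=a, a−15=l, a−15=l, n−15=y.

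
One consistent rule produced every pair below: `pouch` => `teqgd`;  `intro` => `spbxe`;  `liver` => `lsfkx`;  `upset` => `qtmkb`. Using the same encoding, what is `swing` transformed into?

muspo

Treating letters as 0–25, the rule is x ↦ 15x + 2 (mod 26).
Applying it to swing: s(18)→15·18+2≡12=m; w(22)→15·22+2≡20=u; i(8)→15·8+2≡18=s; n(13)→15·13+2≡15=p; g(6)→15·6+2≡14=o (all mod 26).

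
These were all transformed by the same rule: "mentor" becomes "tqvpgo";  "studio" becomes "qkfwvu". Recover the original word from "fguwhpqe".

confused

The word is reversed, then every letter is shifted forward by 2.
Undoing it on fguwhpqe: shift back: f−2=d, g−2=e, u−2=s, w−2=u, h−2=f, p−2=n, q−2=o, e−2=c → desufnoc; then reverse → confused.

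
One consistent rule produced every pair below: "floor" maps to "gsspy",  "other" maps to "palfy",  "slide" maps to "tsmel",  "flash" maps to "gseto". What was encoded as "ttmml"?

smile

A repeating key of period 3 is used — shifts +1, +7, +4 over and over.
Reversing it on ttmml: t−1=s, t−7=m, m−4=i, m−1=l, l−7=e.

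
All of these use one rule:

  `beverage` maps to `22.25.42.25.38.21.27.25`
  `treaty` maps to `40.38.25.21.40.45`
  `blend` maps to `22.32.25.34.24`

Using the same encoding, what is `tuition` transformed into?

b is letter #2 and maps to 22: an offset of 20. The number is (letter's place in the alphabet, a=1) + 20.
On tuition: t=20→40, u=21→41, i=9→29, t=20→40, i=9→29, o=15→35, n=14→34.

40.41.29.40.29.35.34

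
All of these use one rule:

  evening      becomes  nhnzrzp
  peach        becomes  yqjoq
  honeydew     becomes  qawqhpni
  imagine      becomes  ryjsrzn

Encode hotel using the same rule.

Shifts by position in evening: pos 0: e→n (+9), pos 1: v→h (+12), pos 2: e→n (+9), pos 3: n→z (+12) — repeating every 2. It's a Vigenère-style cipher with numeric key [9,12]: position i shifts by key[i mod 2].
For hotel: h+9=q, o+12=a, t+9=c, e+12=q, l+9=u.

qacqu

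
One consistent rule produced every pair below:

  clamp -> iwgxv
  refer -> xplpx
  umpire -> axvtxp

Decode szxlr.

Shifts by position in clamp: pos 0: c→i (+6), pos 1: l→w (+11), pos 2: a→g (+6), pos 3: m→x (+11) — repeating every 2. It's a Vigenère-style cipher with numeric key [6,11]: position i shifts by key[i mod 2].
Reversing it on szxlr: s−6=m, z−11=o, x−6=r, l−11=a, r−6=l.

moral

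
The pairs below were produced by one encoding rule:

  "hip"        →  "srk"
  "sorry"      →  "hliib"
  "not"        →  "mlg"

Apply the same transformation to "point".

Each pair mirrors across the alphabet (h↔s, i↔r, p↔k): positions sum to 25. Each letter is replaced by its mirror in the alphabet: a↔z, b↔y, c↔x, and so on (the Atbash cipher).
On point: p↔k, o↔l, i↔r, n↔m, t↔g.

klrmg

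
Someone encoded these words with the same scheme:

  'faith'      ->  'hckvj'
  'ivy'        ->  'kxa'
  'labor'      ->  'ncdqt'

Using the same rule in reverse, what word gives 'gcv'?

Every letter moves 2 places later in the alphabet, wrapping around z→a.
Reversing it on gcv: g−2=e, c−2=a, v−2=t.

eat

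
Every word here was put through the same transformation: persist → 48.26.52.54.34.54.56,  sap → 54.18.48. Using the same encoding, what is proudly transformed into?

With a=1..z=26, the number is 2·pos + 16.
Applying it to proudly: p=16→48, r=18→52, o=15→46, u=21→58, d=4→24, l=12→40, y=25→66.

48.52.46.58.24.40.66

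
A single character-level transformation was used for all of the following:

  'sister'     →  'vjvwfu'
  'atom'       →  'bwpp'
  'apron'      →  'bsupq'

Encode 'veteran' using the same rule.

yfwfubq

Two shifts are in play — +1 for a/e/i/o/u, +3 for every other letter.
For veteran: v(cons)+3=y, e(vowel)+1=f, t(cons)+3=w, e(vowel)+1=f, r(cons)+3=u, a(vowel)+1=b, n(cons)+3=q.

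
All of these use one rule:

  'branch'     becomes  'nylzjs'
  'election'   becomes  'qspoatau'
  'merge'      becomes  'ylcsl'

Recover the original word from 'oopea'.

chest

Shifts by position in branch: pos 0: b→n (+12), pos 1: r→y (+7), pos 2: a→l (+11), pos 3: n→z (+12), pos 4: c→j (+7), pos 5: h→s (+11) — repeating every 3. It's a Vigenère-style cipher with numeric key [12,7,11]: position i shifts by key[i mod 3].
Reversing it on oopea: o−12=c, o−7=h, p−11=e, e−12=s, a−7=t.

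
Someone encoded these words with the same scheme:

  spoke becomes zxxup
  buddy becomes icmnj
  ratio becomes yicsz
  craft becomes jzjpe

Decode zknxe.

Letter i (0-indexed) is shifted by i+7, so successive shifts are 7, 8, 9, ….
Decoding zknxe: z−7=s, k−8=c, n−9=e, x−10=n, e−11=t.

scent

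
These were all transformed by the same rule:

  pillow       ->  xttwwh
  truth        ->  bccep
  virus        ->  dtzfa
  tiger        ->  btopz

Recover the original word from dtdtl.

Shifts by position in pillow: pos 0: p→x (+8), pos 1: i→t (+11), pos 2: l→t (+8), pos 3: l→w (+11) — repeating every 2. The shifts repeat in a cycle of length 2: positions 0,1,… shift by +8, +11, then the pattern repeats.
Reversing it on dtdtl: d−8=v, t−11=i, d−8=v, t−11=i, l−8=d.

vivid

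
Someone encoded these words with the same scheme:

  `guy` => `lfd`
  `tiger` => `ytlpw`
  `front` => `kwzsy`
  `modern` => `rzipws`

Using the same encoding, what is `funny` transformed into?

kfssd

The shift depends on letter class: consonant g→l is +5, but vowel u→f is +11. Vowels shift forward by 11 and consonants shift forward by 5.
Applying it to funny: f(cons)+5=k, u(vowel)+11=f, n(cons)+5=s, n(cons)+5=s, y(cons)+5=d.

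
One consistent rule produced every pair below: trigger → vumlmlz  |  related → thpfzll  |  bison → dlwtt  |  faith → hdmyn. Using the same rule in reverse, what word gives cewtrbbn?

absolute

In trigger: t→v is +2, r→u is +3, i→m is +4, g→l is +5 — the shift increases by 1 each position. The shift increases by 1 at each position, starting from +2: 2, 3, 4, ….
Undoing it on cewtrbbn: c−2=a, e−3=b, w−4=s, t−5=o, r−6=l, b−7=u, b−8=t, n−9=e.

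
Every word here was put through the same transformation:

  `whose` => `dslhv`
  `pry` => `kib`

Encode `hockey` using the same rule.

This is the alphabet-reversal cipher (Atbash): a becomes z, b becomes y, etc.
On hockey: h↔s, o↔l, c↔x, k↔p, e↔v, y↔b.

slxpvb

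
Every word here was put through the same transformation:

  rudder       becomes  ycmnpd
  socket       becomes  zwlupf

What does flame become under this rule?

In rudder: r→y is +7, u→c is +8, d→m is +9, d→n is +10 — the shift increases by 1 each position. Letter i (0-indexed) is shifted by i+7, so successive shifts are 7, 8, 9, ….
For flame: f+7=m, l+8=t, a+9=j, m+10=w, e+11=p.

mtjwp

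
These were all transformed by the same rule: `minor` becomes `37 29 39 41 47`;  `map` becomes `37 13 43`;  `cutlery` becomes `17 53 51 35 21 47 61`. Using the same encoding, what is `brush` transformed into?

15 47 53 49 27

m(#13)→37 and i(#9)→29: differences scale by 2, so n = 2·pos + 11. The formula is n = 2×(alphabet index, a=1) + 11.
For brush: b=2→15, r=18→47, u=21→53, s=19→49, h=8→27.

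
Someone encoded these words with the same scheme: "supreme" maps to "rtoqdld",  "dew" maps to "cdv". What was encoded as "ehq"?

This is a Caesar cipher with shift 25.
Decoding ehq: e−25=f, h−25=i, q−25=r.

fir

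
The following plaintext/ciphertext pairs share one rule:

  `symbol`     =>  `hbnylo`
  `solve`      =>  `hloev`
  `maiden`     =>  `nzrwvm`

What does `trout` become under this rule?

gilfg

Each pair mirrors across the alphabet (s↔h, y↔b, m↔n): positions sum to 25. This is the alphabet-reversal cipher (Atbash): a becomes z, b becomes y, etc.
Applying it to trout: t↔g, r↔i, o↔l, u↔f, t↔g.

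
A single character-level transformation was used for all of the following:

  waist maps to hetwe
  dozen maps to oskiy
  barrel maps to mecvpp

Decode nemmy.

cabin

Shifts by position in waist: pos 0: w→h (+11), pos 1: a→e (+4), pos 2: i→t (+11), pos 3: s→w (+4) — repeating every 2. It's a Vigenère-style cipher with numeric key [11,4]: position i shifts by key[i mod 2].
Undoing it on nemmy: n−11=c, e−4=a, m−11=b, m−4=i, y−11=n.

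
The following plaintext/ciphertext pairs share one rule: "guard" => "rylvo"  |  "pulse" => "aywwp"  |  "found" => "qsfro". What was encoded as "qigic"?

fever

It's a Vigenère-style cipher with numeric key [11,4]: position i shifts by key[i mod 2].
Reversing it on qigic: q−11=f, i−4=e, g−11=v, i−4=e, c−11=r.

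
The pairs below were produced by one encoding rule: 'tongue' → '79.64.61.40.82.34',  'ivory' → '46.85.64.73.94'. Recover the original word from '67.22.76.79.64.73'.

pastor

The formula is n = 3×(alphabet index, a=1) + 19.
Reversing it on 67.22.76.79.64.73: 67→(67−19)÷3=16=p, 22→(22−19)÷3=1=a, 76→(76−19)÷3=19=s, 79→(79−19)÷3=20=t, 64→(64−19)÷3=15=o, 73→(73−19)÷3=18=r.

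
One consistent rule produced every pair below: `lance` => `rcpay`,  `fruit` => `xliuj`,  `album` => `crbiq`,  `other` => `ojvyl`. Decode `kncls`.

l(11)→r(17) and a(0)→c(2) fit y≡25x+2 (mod 26); the inverse of 25 mod 26 is 25. This is an affine cipher: with a=0,…,z=25, each position x becomes (25x+2) mod 26.
Decoding kncls: k(10)→25·(10−2)≡18=s; n(13)→25·(13−2)≡15=p; c(2)→25·(2−2)≡0=a; l(11)→25·(11−2)≡17=r; s(18)→25·(18−2)≡10=k (all mod 26).

spark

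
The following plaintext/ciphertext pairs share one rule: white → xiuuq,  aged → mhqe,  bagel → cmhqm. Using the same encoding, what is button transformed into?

The shift depends on letter class: consonant w→x is +1, but vowel i→u is +12. Two shifts are in play — +12 for a/e/i/o/u, +1 for every other letter.
For button: b(cons)+1=c, u(vowel)+12=g, t(cons)+1=u, t(cons)+1=u, o(vowel)+12=a, n(cons)+1=o.

cguuao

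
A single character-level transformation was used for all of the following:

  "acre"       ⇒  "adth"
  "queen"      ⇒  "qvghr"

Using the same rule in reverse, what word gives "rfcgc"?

In acre: a→a is +0, c→d is +1, r→t is +2, e→h is +3 — the shift increases by 1 each position. Each letter shifts forward by its position index (0, 1, 2, …) — the shift grows by one for each successive letter.
Decoding rfcgc: r−0=r, f−1=e, c−2=a, g−3=d, c−4=y.

ready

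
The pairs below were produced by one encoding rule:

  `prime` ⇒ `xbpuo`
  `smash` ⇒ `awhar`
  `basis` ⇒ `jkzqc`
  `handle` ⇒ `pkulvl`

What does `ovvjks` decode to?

global

A repeating key of period 3 is used — shifts +8, +10, +7 over and over.
Undoing it on ovvjks: o−8=g, v−10=l, v−7=o, j−8=b, k−10=a, s−7=l.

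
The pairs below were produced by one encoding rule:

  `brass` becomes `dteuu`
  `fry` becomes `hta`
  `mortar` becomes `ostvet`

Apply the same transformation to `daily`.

femna

The shift depends on letter class: consonant b→d is +2, but vowel a→e is +4. Two shifts are in play — +4 for a/e/i/o/u, +2 for every other letter.
On daily: d(cons)+2=f, a(vowel)+4=e, i(vowel)+4=m, l(cons)+2=n, y(cons)+2=a.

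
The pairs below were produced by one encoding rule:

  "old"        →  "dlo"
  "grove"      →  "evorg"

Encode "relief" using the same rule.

The output letters match the input read backwards: old reversed is dlo. It's just the letters in reverse order.
On relief: reverse → feiler.

feiler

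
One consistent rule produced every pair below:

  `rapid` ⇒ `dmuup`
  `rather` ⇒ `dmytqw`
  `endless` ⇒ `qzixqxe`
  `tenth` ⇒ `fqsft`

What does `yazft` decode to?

Shifts by position in rapid: pos 0: r→d (+12), pos 1: a→m (+12), pos 2: p→u (+5), pos 3: i→u (+12), pos 4: d→p (+12) — repeating every 3. The shifts repeat in a cycle of length 3: positions 0,1,… shift by +12, +12, +5, then the pattern repeats.
Reversing it on yazft: y−12=m, a−12=o, z−5=u, f−12=t, t−12=h.

mouth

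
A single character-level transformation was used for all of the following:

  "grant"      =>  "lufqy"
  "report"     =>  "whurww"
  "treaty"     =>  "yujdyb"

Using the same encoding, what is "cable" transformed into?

Shifts by position in grant: pos 0: g→l (+5), pos 1: r→u (+3), pos 2: a→f (+5), pos 3: n→q (+3) — repeating every 2. A repeating key of period 2 is used — shifts +5, +3 over and over.
On cable: c+5=h, a+3=d, b+5=g, l+3=o, e+5=j.

hdgoj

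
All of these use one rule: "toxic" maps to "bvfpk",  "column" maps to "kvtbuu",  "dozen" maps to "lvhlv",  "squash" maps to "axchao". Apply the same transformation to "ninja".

Shifts by position in toxic: pos 0: t→b (+8), pos 1: o→v (+7), pos 2: x→f (+8), pos 3: i→p (+7) — repeating every 2. It's a Vigenère-style cipher with numeric key [8,7]: position i shifts by key[i mod 2].
For ninja: n+8=v, i+7=p, n+8=v, j+7=q, a+8=i.

vpvqi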